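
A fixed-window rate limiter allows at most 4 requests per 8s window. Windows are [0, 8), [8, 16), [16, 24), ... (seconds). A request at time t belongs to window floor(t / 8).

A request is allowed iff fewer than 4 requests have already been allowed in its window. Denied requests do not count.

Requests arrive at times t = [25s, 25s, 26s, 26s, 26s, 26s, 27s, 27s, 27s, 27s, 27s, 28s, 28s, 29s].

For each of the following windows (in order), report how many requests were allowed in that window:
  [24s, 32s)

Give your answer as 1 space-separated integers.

Answer: 4

Derivation:
Processing requests:
  req#1 t=25s (window 3): ALLOW
  req#2 t=25s (window 3): ALLOW
  req#3 t=26s (window 3): ALLOW
  req#4 t=26s (window 3): ALLOW
  req#5 t=26s (window 3): DENY
  req#6 t=26s (window 3): DENY
  req#7 t=27s (window 3): DENY
  req#8 t=27s (window 3): DENY
  req#9 t=27s (window 3): DENY
  req#10 t=27s (window 3): DENY
  req#11 t=27s (window 3): DENY
  req#12 t=28s (window 3): DENY
  req#13 t=28s (window 3): DENY
  req#14 t=29s (window 3): DENY

Allowed counts by window: 4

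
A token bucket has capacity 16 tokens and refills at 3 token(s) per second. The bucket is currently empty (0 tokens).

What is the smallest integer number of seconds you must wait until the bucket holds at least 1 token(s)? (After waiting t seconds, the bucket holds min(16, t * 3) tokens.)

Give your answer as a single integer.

Need t * 3 >= 1, so t >= 1/3.
Smallest integer t = ceil(1/3) = 1.

Answer: 1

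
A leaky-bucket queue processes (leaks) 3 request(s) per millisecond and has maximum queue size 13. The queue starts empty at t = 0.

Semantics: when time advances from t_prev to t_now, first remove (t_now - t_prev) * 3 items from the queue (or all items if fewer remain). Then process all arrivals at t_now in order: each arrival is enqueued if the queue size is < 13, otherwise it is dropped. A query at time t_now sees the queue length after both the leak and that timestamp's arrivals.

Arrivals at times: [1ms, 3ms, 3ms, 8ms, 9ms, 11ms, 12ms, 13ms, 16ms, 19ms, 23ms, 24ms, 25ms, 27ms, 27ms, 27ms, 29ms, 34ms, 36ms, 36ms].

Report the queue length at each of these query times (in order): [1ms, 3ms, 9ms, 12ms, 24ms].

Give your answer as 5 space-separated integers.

Queue lengths at query times:
  query t=1ms: backlog = 1
  query t=3ms: backlog = 2
  query t=9ms: backlog = 1
  query t=12ms: backlog = 1
  query t=24ms: backlog = 1

Answer: 1 2 1 1 1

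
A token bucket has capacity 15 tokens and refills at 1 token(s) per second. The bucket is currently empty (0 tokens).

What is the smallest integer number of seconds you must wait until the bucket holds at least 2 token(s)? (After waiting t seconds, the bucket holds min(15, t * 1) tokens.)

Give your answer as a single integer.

Answer: 2

Derivation:
Need t * 1 >= 2, so t >= 2/1.
Smallest integer t = ceil(2/1) = 2.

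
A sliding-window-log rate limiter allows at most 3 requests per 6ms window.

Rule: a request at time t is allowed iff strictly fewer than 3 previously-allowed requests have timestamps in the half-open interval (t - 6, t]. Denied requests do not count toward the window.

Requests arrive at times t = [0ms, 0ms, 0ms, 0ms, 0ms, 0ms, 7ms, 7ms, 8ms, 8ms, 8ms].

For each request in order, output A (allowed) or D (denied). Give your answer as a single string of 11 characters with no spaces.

Answer: AAADDDAAADD

Derivation:
Tracking allowed requests in the window:
  req#1 t=0ms: ALLOW
  req#2 t=0ms: ALLOW
  req#3 t=0ms: ALLOW
  req#4 t=0ms: DENY
  req#5 t=0ms: DENY
  req#6 t=0ms: DENY
  req#7 t=7ms: ALLOW
  req#8 t=7ms: ALLOW
  req#9 t=8ms: ALLOW
  req#10 t=8ms: DENY
  req#11 t=8ms: DENY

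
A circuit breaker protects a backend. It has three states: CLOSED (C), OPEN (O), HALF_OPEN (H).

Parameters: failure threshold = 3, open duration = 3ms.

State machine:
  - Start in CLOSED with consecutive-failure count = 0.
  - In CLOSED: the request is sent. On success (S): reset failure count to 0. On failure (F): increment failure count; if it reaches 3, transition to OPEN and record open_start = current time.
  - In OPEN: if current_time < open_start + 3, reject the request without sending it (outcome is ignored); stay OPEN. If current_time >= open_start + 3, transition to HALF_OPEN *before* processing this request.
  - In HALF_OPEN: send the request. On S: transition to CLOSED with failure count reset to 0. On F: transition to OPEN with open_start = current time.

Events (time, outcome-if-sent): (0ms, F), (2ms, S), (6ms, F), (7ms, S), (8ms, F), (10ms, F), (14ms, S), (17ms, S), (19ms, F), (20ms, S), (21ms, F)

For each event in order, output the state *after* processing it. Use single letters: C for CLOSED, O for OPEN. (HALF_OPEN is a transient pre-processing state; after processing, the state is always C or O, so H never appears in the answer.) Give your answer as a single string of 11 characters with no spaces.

State after each event:
  event#1 t=0ms outcome=F: state=CLOSED
  event#2 t=2ms outcome=S: state=CLOSED
  event#3 t=6ms outcome=F: state=CLOSED
  event#4 t=7ms outcome=S: state=CLOSED
  event#5 t=8ms outcome=F: state=CLOSED
  event#6 t=10ms outcome=F: state=CLOSED
  event#7 t=14ms outcome=S: state=CLOSED
  event#8 t=17ms outcome=S: state=CLOSED
  event#9 t=19ms outcome=F: state=CLOSED
  event#10 t=20ms outcome=S: state=CLOSED
  event#11 t=21ms outcome=F: state=CLOSED

Answer: CCCCCCCCCCC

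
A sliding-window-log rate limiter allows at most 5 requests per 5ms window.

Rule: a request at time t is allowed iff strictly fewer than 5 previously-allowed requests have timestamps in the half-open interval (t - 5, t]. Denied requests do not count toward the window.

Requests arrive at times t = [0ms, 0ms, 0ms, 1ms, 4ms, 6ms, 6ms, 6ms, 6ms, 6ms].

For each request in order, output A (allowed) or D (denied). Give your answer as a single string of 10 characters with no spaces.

Tracking allowed requests in the window:
  req#1 t=0ms: ALLOW
  req#2 t=0ms: ALLOW
  req#3 t=0ms: ALLOW
  req#4 t=1ms: ALLOW
  req#5 t=4ms: ALLOW
  req#6 t=6ms: ALLOW
  req#7 t=6ms: ALLOW
  req#8 t=6ms: ALLOW
  req#9 t=6ms: ALLOW
  req#10 t=6ms: DENY

Answer: AAAAAAAAAD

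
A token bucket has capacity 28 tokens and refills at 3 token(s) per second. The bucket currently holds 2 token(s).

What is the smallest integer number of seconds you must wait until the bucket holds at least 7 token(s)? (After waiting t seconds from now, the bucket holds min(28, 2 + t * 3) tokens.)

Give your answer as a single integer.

Need 2 + t * 3 >= 7, so t >= 5/3.
Smallest integer t = ceil(5/3) = 2.

Answer: 2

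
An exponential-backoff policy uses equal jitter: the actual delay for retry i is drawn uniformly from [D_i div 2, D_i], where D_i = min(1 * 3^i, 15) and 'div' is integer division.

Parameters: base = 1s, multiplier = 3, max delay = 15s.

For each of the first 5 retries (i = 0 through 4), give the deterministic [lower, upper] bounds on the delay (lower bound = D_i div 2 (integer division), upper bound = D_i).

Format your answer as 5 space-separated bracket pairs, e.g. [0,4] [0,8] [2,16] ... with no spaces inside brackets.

Answer: [0,1] [1,3] [4,9] [7,15] [7,15]

Derivation:
Computing bounds per retry:
  i=0: D_i=min(1*3^0,15)=1, bounds=[0,1]
  i=1: D_i=min(1*3^1,15)=3, bounds=[1,3]
  i=2: D_i=min(1*3^2,15)=9, bounds=[4,9]
  i=3: D_i=min(1*3^3,15)=15, bounds=[7,15]
  i=4: D_i=min(1*3^4,15)=15, bounds=[7,15]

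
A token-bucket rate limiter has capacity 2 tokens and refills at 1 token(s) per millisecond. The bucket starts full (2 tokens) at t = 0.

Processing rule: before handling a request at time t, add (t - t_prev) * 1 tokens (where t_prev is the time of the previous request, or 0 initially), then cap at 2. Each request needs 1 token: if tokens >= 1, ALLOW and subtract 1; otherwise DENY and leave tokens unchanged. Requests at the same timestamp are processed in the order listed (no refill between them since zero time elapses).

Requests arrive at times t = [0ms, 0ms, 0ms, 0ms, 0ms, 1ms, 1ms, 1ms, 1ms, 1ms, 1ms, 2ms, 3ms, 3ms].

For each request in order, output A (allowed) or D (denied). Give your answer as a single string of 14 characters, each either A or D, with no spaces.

Simulating step by step:
  req#1 t=0ms: ALLOW
  req#2 t=0ms: ALLOW
  req#3 t=0ms: DENY
  req#4 t=0ms: DENY
  req#5 t=0ms: DENY
  req#6 t=1ms: ALLOW
  req#7 t=1ms: DENY
  req#8 t=1ms: DENY
  req#9 t=1ms: DENY
  req#10 t=1ms: DENY
  req#11 t=1ms: DENY
  req#12 t=2ms: ALLOW
  req#13 t=3ms: ALLOW
  req#14 t=3ms: DENY

Answer: AADDDADDDDDAAD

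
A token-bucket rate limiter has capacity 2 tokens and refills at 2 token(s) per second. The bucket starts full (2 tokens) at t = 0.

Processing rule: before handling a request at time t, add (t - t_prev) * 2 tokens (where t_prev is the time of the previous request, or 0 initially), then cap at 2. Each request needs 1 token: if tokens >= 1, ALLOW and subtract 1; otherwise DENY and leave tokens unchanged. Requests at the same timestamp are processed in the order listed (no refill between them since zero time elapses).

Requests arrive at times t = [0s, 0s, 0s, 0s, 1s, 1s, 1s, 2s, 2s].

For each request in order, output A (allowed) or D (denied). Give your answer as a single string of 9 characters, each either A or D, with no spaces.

Simulating step by step:
  req#1 t=0s: ALLOW
  req#2 t=0s: ALLOW
  req#3 t=0s: DENY
  req#4 t=0s: DENY
  req#5 t=1s: ALLOW
  req#6 t=1s: ALLOW
  req#7 t=1s: DENY
  req#8 t=2s: ALLOW
  req#9 t=2s: ALLOW

Answer: AADDAADAA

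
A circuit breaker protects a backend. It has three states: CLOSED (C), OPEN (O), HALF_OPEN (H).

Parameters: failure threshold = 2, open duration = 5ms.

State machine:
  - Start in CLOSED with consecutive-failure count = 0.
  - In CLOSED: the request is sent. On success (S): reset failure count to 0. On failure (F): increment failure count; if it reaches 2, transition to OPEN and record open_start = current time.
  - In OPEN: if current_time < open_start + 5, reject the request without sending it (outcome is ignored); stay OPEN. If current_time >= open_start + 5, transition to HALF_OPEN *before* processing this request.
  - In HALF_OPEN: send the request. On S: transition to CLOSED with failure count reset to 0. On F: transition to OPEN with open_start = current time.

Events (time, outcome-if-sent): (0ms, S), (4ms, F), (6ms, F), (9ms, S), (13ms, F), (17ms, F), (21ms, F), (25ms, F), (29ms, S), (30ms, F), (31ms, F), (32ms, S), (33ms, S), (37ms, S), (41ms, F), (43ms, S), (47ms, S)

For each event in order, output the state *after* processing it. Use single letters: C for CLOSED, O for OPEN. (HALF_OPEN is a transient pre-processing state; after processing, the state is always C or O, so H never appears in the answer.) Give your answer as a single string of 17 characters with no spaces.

Answer: CCOOOOOOCCOOOCCCC

Derivation:
State after each event:
  event#1 t=0ms outcome=S: state=CLOSED
  event#2 t=4ms outcome=F: state=CLOSED
  event#3 t=6ms outcome=F: state=OPEN
  event#4 t=9ms outcome=S: state=OPEN
  event#5 t=13ms outcome=F: state=OPEN
  event#6 t=17ms outcome=F: state=OPEN
  event#7 t=21ms outcome=F: state=OPEN
  event#8 t=25ms outcome=F: state=OPEN
  event#9 t=29ms outcome=S: state=CLOSED
  event#10 t=30ms outcome=F: state=CLOSED
  event#11 t=31ms outcome=F: state=OPEN
  event#12 t=32ms outcome=S: state=OPEN
  event#13 t=33ms outcome=S: state=OPEN
  event#14 t=37ms outcome=S: state=CLOSED
  event#15 t=41ms outcome=F: state=CLOSED
  event#16 t=43ms outcome=S: state=CLOSED
  event#17 t=47ms outcome=S: state=CLOSED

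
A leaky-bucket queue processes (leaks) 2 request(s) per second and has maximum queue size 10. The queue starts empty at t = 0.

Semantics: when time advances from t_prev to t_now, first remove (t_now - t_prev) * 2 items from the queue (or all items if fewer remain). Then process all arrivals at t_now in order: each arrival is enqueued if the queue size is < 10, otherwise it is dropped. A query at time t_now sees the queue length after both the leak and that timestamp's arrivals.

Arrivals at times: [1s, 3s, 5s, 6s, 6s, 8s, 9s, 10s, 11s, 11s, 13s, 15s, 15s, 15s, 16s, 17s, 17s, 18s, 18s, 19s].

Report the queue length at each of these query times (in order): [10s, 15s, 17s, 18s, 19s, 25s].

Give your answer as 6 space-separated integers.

Queue lengths at query times:
  query t=10s: backlog = 1
  query t=15s: backlog = 3
  query t=17s: backlog = 2
  query t=18s: backlog = 2
  query t=19s: backlog = 1
  query t=25s: backlog = 0

Answer: 1 3 2 2 1 0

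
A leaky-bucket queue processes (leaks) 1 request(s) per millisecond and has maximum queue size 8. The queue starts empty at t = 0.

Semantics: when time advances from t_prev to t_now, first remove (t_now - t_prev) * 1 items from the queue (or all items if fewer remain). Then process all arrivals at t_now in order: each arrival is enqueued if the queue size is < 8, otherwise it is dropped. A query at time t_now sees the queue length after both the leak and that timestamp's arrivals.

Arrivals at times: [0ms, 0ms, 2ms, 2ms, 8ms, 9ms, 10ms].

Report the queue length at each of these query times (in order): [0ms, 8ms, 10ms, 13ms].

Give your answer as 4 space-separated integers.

Queue lengths at query times:
  query t=0ms: backlog = 2
  query t=8ms: backlog = 1
  query t=10ms: backlog = 1
  query t=13ms: backlog = 0

Answer: 2 1 1 0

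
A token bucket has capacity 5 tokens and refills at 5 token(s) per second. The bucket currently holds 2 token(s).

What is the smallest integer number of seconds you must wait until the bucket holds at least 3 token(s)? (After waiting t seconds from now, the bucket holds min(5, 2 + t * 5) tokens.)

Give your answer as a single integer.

Answer: 1

Derivation:
Need 2 + t * 5 >= 3, so t >= 1/5.
Smallest integer t = ceil(1/5) = 1.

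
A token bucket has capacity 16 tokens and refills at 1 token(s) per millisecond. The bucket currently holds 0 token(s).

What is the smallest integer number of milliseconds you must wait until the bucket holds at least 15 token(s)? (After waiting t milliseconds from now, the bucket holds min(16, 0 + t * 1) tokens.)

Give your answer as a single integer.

Answer: 15

Derivation:
Need 0 + t * 1 >= 15, so t >= 15/1.
Smallest integer t = ceil(15/1) = 15.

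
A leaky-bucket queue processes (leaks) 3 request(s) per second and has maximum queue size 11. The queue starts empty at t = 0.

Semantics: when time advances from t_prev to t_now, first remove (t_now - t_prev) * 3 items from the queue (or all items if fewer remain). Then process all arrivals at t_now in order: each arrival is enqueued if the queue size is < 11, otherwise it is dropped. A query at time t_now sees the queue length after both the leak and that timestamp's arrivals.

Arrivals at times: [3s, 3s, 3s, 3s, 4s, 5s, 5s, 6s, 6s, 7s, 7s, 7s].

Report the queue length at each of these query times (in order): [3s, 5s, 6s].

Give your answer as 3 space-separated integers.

Queue lengths at query times:
  query t=3s: backlog = 4
  query t=5s: backlog = 2
  query t=6s: backlog = 2

Answer: 4 2 2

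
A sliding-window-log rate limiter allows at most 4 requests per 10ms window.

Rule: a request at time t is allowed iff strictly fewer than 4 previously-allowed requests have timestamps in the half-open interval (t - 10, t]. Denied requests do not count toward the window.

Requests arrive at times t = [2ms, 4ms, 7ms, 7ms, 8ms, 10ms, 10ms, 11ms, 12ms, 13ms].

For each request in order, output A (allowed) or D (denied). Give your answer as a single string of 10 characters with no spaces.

Answer: AAAADDDDAD

Derivation:
Tracking allowed requests in the window:
  req#1 t=2ms: ALLOW
  req#2 t=4ms: ALLOW
  req#3 t=7ms: ALLOW
  req#4 t=7ms: ALLOW
  req#5 t=8ms: DENY
  req#6 t=10ms: DENY
  req#7 t=10ms: DENY
  req#8 t=11ms: DENY
  req#9 t=12ms: ALLOW
  req#10 t=13ms: DENY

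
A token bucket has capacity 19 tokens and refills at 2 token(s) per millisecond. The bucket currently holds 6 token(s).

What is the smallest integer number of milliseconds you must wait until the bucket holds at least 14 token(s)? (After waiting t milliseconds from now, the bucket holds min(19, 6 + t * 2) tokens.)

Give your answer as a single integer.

Need 6 + t * 2 >= 14, so t >= 8/2.
Smallest integer t = ceil(8/2) = 4.

Answer: 4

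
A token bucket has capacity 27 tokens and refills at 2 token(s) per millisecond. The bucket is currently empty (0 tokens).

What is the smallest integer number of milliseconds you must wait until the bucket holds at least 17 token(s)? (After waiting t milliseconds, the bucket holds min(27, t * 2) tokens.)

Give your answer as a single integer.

Need t * 2 >= 17, so t >= 17/2.
Smallest integer t = ceil(17/2) = 9.

Answer: 9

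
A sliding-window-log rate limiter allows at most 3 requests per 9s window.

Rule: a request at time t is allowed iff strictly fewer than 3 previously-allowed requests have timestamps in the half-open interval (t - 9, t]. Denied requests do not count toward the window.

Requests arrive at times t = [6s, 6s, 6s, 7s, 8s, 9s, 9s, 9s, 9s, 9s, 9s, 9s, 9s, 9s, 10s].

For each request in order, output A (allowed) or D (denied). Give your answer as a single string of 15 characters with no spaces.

Answer: AAADDDDDDDDDDDD

Derivation:
Tracking allowed requests in the window:
  req#1 t=6s: ALLOW
  req#2 t=6s: ALLOW
  req#3 t=6s: ALLOW
  req#4 t=7s: DENY
  req#5 t=8s: DENY
  req#6 t=9s: DENY
  req#7 t=9s: DENY
  req#8 t=9s: DENY
  req#9 t=9s: DENY
  req#10 t=9s: DENY
  req#11 t=9s: DENY
  req#12 t=9s: DENY
  req#13 t=9s: DENY
  req#14 t=9s: DENY
  req#15 t=10s: DENY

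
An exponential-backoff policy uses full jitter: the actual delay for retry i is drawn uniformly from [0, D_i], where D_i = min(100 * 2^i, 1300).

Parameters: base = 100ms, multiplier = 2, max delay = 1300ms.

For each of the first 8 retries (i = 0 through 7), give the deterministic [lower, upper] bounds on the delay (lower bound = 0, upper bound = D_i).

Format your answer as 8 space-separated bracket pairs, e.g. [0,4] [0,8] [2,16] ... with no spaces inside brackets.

Computing bounds per retry:
  i=0: D_i=min(100*2^0,1300)=100, bounds=[0,100]
  i=1: D_i=min(100*2^1,1300)=200, bounds=[0,200]
  i=2: D_i=min(100*2^2,1300)=400, bounds=[0,400]
  i=3: D_i=min(100*2^3,1300)=800, bounds=[0,800]
  i=4: D_i=min(100*2^4,1300)=1300, bounds=[0,1300]
  i=5: D_i=min(100*2^5,1300)=1300, bounds=[0,1300]
  i=6: D_i=min(100*2^6,1300)=1300, bounds=[0,1300]
  i=7: D_i=min(100*2^7,1300)=1300, bounds=[0,1300]

Answer: [0,100] [0,200] [0,400] [0,800] [0,1300] [0,1300] [0,1300] [0,1300]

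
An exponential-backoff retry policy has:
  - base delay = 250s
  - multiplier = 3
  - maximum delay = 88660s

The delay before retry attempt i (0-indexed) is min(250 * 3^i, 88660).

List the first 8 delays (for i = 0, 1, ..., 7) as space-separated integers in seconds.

Answer: 250 750 2250 6750 20250 60750 88660 88660

Derivation:
Computing each delay:
  i=0: min(250*3^0, 88660) = 250
  i=1: min(250*3^1, 88660) = 750
  i=2: min(250*3^2, 88660) = 2250
  i=3: min(250*3^3, 88660) = 6750
  i=4: min(250*3^4, 88660) = 20250
  i=5: min(250*3^5, 88660) = 60750
  i=6: min(250*3^6, 88660) = 88660
  i=7: min(250*3^7, 88660) = 88660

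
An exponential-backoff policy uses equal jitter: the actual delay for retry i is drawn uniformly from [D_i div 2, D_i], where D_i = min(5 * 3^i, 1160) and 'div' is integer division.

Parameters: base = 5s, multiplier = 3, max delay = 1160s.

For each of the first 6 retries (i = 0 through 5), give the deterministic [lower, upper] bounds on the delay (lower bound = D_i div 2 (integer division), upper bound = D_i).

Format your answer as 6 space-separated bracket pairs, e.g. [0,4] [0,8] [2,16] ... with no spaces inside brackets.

Answer: [2,5] [7,15] [22,45] [67,135] [202,405] [580,1160]

Derivation:
Computing bounds per retry:
  i=0: D_i=min(5*3^0,1160)=5, bounds=[2,5]
  i=1: D_i=min(5*3^1,1160)=15, bounds=[7,15]
  i=2: D_i=min(5*3^2,1160)=45, bounds=[22,45]
  i=3: D_i=min(5*3^3,1160)=135, bounds=[67,135]
  i=4: D_i=min(5*3^4,1160)=405, bounds=[202,405]
  i=5: D_i=min(5*3^5,1160)=1160, bounds=[580,1160]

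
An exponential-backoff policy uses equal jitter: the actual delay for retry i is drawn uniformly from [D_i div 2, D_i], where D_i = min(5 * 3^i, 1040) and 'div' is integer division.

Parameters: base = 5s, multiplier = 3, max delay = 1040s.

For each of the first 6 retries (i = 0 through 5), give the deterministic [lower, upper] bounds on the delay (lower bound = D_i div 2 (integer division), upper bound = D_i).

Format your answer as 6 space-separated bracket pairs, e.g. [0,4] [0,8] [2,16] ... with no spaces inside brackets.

Answer: [2,5] [7,15] [22,45] [67,135] [202,405] [520,1040]

Derivation:
Computing bounds per retry:
  i=0: D_i=min(5*3^0,1040)=5, bounds=[2,5]
  i=1: D_i=min(5*3^1,1040)=15, bounds=[7,15]
  i=2: D_i=min(5*3^2,1040)=45, bounds=[22,45]
  i=3: D_i=min(5*3^3,1040)=135, bounds=[67,135]
  i=4: D_i=min(5*3^4,1040)=405, bounds=[202,405]
  i=5: D_i=min(5*3^5,1040)=1040, bounds=[520,1040]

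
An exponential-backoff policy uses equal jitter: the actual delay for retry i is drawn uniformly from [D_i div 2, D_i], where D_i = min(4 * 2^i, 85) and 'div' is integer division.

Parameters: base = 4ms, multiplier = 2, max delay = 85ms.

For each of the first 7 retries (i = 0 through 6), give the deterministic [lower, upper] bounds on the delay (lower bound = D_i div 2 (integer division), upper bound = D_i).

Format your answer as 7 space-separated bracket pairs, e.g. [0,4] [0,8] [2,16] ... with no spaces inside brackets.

Answer: [2,4] [4,8] [8,16] [16,32] [32,64] [42,85] [42,85]

Derivation:
Computing bounds per retry:
  i=0: D_i=min(4*2^0,85)=4, bounds=[2,4]
  i=1: D_i=min(4*2^1,85)=8, bounds=[4,8]
  i=2: D_i=min(4*2^2,85)=16, bounds=[8,16]
  i=3: D_i=min(4*2^3,85)=32, bounds=[16,32]
  i=4: D_i=min(4*2^4,85)=64, bounds=[32,64]
  i=5: D_i=min(4*2^5,85)=85, bounds=[42,85]
  i=6: D_i=min(4*2^6,85)=85, bounds=[42,85]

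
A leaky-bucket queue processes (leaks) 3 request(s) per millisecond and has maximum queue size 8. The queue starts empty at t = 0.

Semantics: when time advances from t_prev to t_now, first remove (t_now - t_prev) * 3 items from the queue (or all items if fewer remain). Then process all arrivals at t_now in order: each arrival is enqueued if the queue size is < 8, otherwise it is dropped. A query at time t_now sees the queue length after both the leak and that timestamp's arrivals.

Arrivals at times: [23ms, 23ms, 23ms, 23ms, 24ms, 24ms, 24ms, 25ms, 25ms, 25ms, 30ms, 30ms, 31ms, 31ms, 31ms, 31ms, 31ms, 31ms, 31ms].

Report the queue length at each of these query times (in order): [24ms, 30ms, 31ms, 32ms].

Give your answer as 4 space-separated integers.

Queue lengths at query times:
  query t=24ms: backlog = 4
  query t=30ms: backlog = 2
  query t=31ms: backlog = 7
  query t=32ms: backlog = 4

Answer: 4 2 7 4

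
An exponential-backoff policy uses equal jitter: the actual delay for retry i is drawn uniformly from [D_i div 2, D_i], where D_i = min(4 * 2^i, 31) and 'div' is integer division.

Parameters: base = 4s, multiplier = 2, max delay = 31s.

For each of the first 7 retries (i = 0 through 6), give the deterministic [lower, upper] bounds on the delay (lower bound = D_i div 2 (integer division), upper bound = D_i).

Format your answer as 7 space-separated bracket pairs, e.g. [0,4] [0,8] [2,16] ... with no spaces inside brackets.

Answer: [2,4] [4,8] [8,16] [15,31] [15,31] [15,31] [15,31]

Derivation:
Computing bounds per retry:
  i=0: D_i=min(4*2^0,31)=4, bounds=[2,4]
  i=1: D_i=min(4*2^1,31)=8, bounds=[4,8]
  i=2: D_i=min(4*2^2,31)=16, bounds=[8,16]
  i=3: D_i=min(4*2^3,31)=31, bounds=[15,31]
  i=4: D_i=min(4*2^4,31)=31, bounds=[15,31]
  i=5: D_i=min(4*2^5,31)=31, bounds=[15,31]
  i=6: D_i=min(4*2^6,31)=31, bounds=[15,31]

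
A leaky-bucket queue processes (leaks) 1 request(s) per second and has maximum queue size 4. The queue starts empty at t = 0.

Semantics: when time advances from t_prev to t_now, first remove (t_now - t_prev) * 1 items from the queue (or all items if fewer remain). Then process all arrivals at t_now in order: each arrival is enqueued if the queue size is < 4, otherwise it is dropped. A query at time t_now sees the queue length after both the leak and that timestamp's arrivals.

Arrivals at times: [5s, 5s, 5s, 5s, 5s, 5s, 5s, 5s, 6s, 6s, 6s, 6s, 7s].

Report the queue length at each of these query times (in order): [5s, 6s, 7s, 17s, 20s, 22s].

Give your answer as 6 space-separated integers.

Queue lengths at query times:
  query t=5s: backlog = 4
  query t=6s: backlog = 4
  query t=7s: backlog = 4
  query t=17s: backlog = 0
  query t=20s: backlog = 0
  query t=22s: backlog = 0

Answer: 4 4 4 0 0 0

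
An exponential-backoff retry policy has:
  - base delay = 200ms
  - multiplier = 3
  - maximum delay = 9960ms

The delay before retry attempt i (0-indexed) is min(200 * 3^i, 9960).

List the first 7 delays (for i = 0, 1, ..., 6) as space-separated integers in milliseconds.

Computing each delay:
  i=0: min(200*3^0, 9960) = 200
  i=1: min(200*3^1, 9960) = 600
  i=2: min(200*3^2, 9960) = 1800
  i=3: min(200*3^3, 9960) = 5400
  i=4: min(200*3^4, 9960) = 9960
  i=5: min(200*3^5, 9960) = 9960
  i=6: min(200*3^6, 9960) = 9960

Answer: 200 600 1800 5400 9960 9960 9960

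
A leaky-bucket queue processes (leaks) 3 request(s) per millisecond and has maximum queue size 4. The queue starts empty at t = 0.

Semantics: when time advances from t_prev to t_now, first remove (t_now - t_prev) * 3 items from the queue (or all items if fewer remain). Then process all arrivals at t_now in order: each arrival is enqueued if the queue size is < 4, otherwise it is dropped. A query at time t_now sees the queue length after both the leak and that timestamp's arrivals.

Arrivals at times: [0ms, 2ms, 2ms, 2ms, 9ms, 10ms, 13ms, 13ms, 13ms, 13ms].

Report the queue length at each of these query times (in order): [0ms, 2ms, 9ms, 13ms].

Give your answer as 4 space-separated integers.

Answer: 1 3 1 4

Derivation:
Queue lengths at query times:
  query t=0ms: backlog = 1
  query t=2ms: backlog = 3
  query t=9ms: backlog = 1
  query t=13ms: backlog = 4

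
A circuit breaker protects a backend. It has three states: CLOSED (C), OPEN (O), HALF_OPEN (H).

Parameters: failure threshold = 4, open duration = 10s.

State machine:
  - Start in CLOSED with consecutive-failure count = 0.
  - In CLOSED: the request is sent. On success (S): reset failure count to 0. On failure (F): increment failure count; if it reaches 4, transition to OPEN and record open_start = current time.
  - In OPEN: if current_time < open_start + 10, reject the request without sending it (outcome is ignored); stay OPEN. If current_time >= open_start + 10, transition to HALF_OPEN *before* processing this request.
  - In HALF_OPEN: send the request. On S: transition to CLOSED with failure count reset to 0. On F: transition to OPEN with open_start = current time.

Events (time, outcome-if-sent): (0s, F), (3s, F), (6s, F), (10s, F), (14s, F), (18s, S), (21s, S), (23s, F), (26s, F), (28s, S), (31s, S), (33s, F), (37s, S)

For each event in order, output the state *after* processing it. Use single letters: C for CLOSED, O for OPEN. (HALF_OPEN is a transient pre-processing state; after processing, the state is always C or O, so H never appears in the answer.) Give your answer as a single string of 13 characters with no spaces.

State after each event:
  event#1 t=0s outcome=F: state=CLOSED
  event#2 t=3s outcome=F: state=CLOSED
  event#3 t=6s outcome=F: state=CLOSED
  event#4 t=10s outcome=F: state=OPEN
  event#5 t=14s outcome=F: state=OPEN
  event#6 t=18s outcome=S: state=OPEN
  event#7 t=21s outcome=S: state=CLOSED
  event#8 t=23s outcome=F: state=CLOSED
  event#9 t=26s outcome=F: state=CLOSED
  event#10 t=28s outcome=S: state=CLOSED
  event#11 t=31s outcome=S: state=CLOSED
  event#12 t=33s outcome=F: state=CLOSED
  event#13 t=37s outcome=S: state=CLOSED

Answer: CCCOOOCCCCCCC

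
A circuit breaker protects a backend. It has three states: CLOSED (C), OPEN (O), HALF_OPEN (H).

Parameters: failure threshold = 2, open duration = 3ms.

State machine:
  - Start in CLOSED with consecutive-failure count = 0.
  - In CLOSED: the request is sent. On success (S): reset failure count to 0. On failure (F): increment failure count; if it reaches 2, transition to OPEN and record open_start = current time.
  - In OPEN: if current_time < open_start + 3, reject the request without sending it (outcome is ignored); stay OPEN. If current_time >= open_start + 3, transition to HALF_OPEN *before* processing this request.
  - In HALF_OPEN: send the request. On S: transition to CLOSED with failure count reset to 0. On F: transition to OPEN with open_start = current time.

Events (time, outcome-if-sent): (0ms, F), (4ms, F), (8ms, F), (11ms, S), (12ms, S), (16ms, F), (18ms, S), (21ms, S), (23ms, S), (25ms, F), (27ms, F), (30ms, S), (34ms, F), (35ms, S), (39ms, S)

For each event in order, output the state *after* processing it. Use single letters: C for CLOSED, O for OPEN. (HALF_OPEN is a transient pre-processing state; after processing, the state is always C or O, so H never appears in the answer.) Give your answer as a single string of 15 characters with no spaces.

State after each event:
  event#1 t=0ms outcome=F: state=CLOSED
  event#2 t=4ms outcome=F: state=OPEN
  event#3 t=8ms outcome=F: state=OPEN
  event#4 t=11ms outcome=S: state=CLOSED
  event#5 t=12ms outcome=S: state=CLOSED
  event#6 t=16ms outcome=F: state=CLOSED
  event#7 t=18ms outcome=S: state=CLOSED
  event#8 t=21ms outcome=S: state=CLOSED
  event#9 t=23ms outcome=S: state=CLOSED
  event#10 t=25ms outcome=F: state=CLOSED
  event#11 t=27ms outcome=F: state=OPEN
  event#12 t=30ms outcome=S: state=CLOSED
  event#13 t=34ms outcome=F: state=CLOSED
  event#14 t=35ms outcome=S: state=CLOSED
  event#15 t=39ms outcome=S: state=CLOSED

Answer: COOCCCCCCCOCCCC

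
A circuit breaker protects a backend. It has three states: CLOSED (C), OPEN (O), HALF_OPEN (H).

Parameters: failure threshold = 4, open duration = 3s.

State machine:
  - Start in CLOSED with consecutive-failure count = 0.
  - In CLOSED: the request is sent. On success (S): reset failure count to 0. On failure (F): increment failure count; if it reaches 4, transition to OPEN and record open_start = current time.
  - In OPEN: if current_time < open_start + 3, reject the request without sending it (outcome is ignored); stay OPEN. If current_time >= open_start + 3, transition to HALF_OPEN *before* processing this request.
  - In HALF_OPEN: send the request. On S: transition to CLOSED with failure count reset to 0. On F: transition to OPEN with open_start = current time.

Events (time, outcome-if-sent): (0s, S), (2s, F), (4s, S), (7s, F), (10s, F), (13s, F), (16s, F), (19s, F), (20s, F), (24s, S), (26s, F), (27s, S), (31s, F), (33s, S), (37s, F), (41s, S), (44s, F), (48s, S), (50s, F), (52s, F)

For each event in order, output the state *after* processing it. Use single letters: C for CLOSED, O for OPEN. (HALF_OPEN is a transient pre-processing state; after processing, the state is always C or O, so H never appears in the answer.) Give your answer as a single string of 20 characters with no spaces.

Answer: CCCCCCOOOCCCCCCCCCCC

Derivation:
State after each event:
  event#1 t=0s outcome=S: state=CLOSED
  event#2 t=2s outcome=F: state=CLOSED
  event#3 t=4s outcome=S: state=CLOSED
  event#4 t=7s outcome=F: state=CLOSED
  event#5 t=10s outcome=F: state=CLOSED
  event#6 t=13s outcome=F: state=CLOSED
  event#7 t=16s outcome=F: state=OPEN
  event#8 t=19s outcome=F: state=OPEN
  event#9 t=20s outcome=F: state=OPEN
  event#10 t=24s outcome=S: state=CLOSED
  event#11 t=26s outcome=F: state=CLOSED
  event#12 t=27s outcome=S: state=CLOSED
  event#13 t=31s outcome=F: state=CLOSED
  event#14 t=33s outcome=S: state=CLOSED
  event#15 t=37s outcome=F: state=CLOSED
  event#16 t=41s outcome=S: state=CLOSED
  event#17 t=44s outcome=F: state=CLOSED
  event#18 t=48s outcome=S: state=CLOSED
  event#19 t=50s outcome=F: state=CLOSED
  event#20 t=52s outcome=F: state=CLOSED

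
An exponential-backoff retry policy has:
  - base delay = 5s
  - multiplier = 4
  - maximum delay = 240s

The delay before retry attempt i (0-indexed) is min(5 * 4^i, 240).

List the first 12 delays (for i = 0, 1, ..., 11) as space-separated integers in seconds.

Computing each delay:
  i=0: min(5*4^0, 240) = 5
  i=1: min(5*4^1, 240) = 20
  i=2: min(5*4^2, 240) = 80
  i=3: min(5*4^3, 240) = 240
  i=4: min(5*4^4, 240) = 240
  i=5: min(5*4^5, 240) = 240
  i=6: min(5*4^6, 240) = 240
  i=7: min(5*4^7, 240) = 240
  i=8: min(5*4^8, 240) = 240
  i=9: min(5*4^9, 240) = 240
  i=10: min(5*4^10, 240) = 240
  i=11: min(5*4^11, 240) = 240

Answer: 5 20 80 240 240 240 240 240 240 240 240 240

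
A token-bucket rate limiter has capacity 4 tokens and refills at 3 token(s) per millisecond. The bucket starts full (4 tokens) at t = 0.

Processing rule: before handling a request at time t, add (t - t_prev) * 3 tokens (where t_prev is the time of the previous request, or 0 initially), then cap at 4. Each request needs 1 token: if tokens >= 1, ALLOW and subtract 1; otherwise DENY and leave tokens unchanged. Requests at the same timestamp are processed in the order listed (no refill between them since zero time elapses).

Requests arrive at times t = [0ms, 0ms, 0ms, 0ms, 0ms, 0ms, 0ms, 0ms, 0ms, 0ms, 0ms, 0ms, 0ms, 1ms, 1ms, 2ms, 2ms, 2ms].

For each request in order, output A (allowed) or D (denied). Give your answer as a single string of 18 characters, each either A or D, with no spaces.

Answer: AAAADDDDDDDDDAAAAA

Derivation:
Simulating step by step:
  req#1 t=0ms: ALLOW
  req#2 t=0ms: ALLOW
  req#3 t=0ms: ALLOW
  req#4 t=0ms: ALLOW
  req#5 t=0ms: DENY
  req#6 t=0ms: DENY
  req#7 t=0ms: DENY
  req#8 t=0ms: DENY
  req#9 t=0ms: DENY
  req#10 t=0ms: DENY
  req#11 t=0ms: DENY
  req#12 t=0ms: DENY
  req#13 t=0ms: DENY
  req#14 t=1ms: ALLOW
  req#15 t=1ms: ALLOW
  req#16 t=2ms: ALLOW
  req#17 t=2ms: ALLOW
  req#18 t=2ms: ALLOW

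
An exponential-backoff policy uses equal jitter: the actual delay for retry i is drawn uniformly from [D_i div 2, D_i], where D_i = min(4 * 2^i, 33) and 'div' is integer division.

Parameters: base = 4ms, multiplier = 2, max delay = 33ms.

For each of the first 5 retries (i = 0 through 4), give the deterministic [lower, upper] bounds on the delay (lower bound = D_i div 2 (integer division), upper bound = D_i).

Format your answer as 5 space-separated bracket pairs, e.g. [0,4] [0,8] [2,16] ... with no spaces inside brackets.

Answer: [2,4] [4,8] [8,16] [16,32] [16,33]

Derivation:
Computing bounds per retry:
  i=0: D_i=min(4*2^0,33)=4, bounds=[2,4]
  i=1: D_i=min(4*2^1,33)=8, bounds=[4,8]
  i=2: D_i=min(4*2^2,33)=16, bounds=[8,16]
  i=3: D_i=min(4*2^3,33)=32, bounds=[16,32]
  i=4: D_i=min(4*2^4,33)=33, bounds=[16,33]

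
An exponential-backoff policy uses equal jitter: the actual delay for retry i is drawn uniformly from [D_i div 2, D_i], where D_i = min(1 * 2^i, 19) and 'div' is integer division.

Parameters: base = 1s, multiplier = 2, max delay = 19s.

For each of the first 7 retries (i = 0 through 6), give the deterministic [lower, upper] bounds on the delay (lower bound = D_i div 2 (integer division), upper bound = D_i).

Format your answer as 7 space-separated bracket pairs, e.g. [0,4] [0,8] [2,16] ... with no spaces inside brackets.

Answer: [0,1] [1,2] [2,4] [4,8] [8,16] [9,19] [9,19]

Derivation:
Computing bounds per retry:
  i=0: D_i=min(1*2^0,19)=1, bounds=[0,1]
  i=1: D_i=min(1*2^1,19)=2, bounds=[1,2]
  i=2: D_i=min(1*2^2,19)=4, bounds=[2,4]
  i=3: D_i=min(1*2^3,19)=8, bounds=[4,8]
  i=4: D_i=min(1*2^4,19)=16, bounds=[8,16]
  i=5: D_i=min(1*2^5,19)=19, bounds=[9,19]
  i=6: D_i=min(1*2^6,19)=19, bounds=[9,19]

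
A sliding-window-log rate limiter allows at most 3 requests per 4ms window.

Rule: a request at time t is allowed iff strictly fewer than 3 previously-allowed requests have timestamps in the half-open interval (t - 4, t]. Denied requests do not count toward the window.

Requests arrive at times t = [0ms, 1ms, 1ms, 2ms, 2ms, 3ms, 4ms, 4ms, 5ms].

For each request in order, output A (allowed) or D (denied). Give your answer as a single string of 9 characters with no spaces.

Tracking allowed requests in the window:
  req#1 t=0ms: ALLOW
  req#2 t=1ms: ALLOW
  req#3 t=1ms: ALLOW
  req#4 t=2ms: DENY
  req#5 t=2ms: DENY
  req#6 t=3ms: DENY
  req#7 t=4ms: ALLOW
  req#8 t=4ms: DENY
  req#9 t=5ms: ALLOW

Answer: AAADDDADA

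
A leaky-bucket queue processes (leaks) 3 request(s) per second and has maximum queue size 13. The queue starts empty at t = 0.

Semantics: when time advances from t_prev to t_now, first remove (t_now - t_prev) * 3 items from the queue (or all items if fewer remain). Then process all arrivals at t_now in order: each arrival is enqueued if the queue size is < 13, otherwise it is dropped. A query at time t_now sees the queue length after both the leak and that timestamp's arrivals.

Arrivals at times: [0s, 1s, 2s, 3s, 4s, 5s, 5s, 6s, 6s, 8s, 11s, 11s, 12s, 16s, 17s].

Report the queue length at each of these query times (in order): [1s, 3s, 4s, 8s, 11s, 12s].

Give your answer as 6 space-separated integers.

Queue lengths at query times:
  query t=1s: backlog = 1
  query t=3s: backlog = 1
  query t=4s: backlog = 1
  query t=8s: backlog = 1
  query t=11s: backlog = 2
  query t=12s: backlog = 1

Answer: 1 1 1 1 2 1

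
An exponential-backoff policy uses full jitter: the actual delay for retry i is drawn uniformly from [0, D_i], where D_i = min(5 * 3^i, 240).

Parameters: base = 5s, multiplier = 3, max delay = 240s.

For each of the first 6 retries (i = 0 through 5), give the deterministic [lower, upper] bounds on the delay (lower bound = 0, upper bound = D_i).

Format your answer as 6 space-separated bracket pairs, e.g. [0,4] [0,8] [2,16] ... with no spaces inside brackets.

Answer: [0,5] [0,15] [0,45] [0,135] [0,240] [0,240]

Derivation:
Computing bounds per retry:
  i=0: D_i=min(5*3^0,240)=5, bounds=[0,5]
  i=1: D_i=min(5*3^1,240)=15, bounds=[0,15]
  i=2: D_i=min(5*3^2,240)=45, bounds=[0,45]
  i=3: D_i=min(5*3^3,240)=135, bounds=[0,135]
  i=4: D_i=min(5*3^4,240)=240, bounds=[0,240]
  i=5: D_i=min(5*3^5,240)=240, bounds=[0,240]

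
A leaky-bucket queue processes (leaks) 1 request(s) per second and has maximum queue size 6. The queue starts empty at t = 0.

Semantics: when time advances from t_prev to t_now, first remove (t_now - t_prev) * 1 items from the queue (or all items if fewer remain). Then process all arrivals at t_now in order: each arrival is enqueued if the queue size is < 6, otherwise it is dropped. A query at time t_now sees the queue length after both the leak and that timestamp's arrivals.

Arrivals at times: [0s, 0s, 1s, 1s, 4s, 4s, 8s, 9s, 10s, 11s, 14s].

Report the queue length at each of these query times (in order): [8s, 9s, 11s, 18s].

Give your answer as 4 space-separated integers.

Queue lengths at query times:
  query t=8s: backlog = 1
  query t=9s: backlog = 1
  query t=11s: backlog = 1
  query t=18s: backlog = 0

Answer: 1 1 1 0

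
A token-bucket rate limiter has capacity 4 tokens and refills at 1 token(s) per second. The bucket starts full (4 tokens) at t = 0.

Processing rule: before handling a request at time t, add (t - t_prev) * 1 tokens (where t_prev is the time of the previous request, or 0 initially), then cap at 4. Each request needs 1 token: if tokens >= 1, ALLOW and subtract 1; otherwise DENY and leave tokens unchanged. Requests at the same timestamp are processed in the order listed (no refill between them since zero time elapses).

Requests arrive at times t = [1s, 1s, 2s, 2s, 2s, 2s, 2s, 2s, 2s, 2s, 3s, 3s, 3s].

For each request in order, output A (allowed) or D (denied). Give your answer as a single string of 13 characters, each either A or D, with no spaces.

Answer: AAAAADDDDDADD

Derivation:
Simulating step by step:
  req#1 t=1s: ALLOW
  req#2 t=1s: ALLOW
  req#3 t=2s: ALLOW
  req#4 t=2s: ALLOW
  req#5 t=2s: ALLOW
  req#6 t=2s: DENY
  req#7 t=2s: DENY
  req#8 t=2s: DENY
  req#9 t=2s: DENY
  req#10 t=2s: DENY
  req#11 t=3s: ALLOW
  req#12 t=3s: DENY
  req#13 t=3s: DENY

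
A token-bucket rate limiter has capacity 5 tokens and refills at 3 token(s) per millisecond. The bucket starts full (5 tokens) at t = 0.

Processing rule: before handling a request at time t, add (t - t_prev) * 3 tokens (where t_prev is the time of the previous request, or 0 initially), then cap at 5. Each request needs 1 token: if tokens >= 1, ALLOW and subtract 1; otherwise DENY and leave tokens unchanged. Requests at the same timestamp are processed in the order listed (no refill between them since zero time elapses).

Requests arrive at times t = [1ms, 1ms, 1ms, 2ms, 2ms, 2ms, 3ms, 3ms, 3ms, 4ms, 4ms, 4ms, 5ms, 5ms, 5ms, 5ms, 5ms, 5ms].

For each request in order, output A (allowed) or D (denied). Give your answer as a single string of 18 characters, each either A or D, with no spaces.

Simulating step by step:
  req#1 t=1ms: ALLOW
  req#2 t=1ms: ALLOW
  req#3 t=1ms: ALLOW
  req#4 t=2ms: ALLOW
  req#5 t=2ms: ALLOW
  req#6 t=2ms: ALLOW
  req#7 t=3ms: ALLOW
  req#8 t=3ms: ALLOW
  req#9 t=3ms: ALLOW
  req#10 t=4ms: ALLOW
  req#11 t=4ms: ALLOW
  req#12 t=4ms: ALLOW
  req#13 t=5ms: ALLOW
  req#14 t=5ms: ALLOW
  req#15 t=5ms: ALLOW
  req#16 t=5ms: ALLOW
  req#17 t=5ms: ALLOW
  req#18 t=5ms: DENY

Answer: AAAAAAAAAAAAAAAAAD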